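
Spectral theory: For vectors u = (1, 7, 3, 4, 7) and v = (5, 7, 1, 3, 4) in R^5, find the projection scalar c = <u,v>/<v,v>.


Computing <u,v> = 1*5 + 7*7 + 3*1 + 4*3 + 7*4 = 97
Computing <v,v> = 5^2 + 7^2 + 1^2 + 3^2 + 4^2 = 100
Projection coefficient = 97/100 = 0.9700

0.9700


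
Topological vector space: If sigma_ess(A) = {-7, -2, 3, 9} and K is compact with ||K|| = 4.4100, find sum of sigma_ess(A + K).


By Weyl's theorem, the essential spectrum is invariant under compact perturbations.
sigma_ess(A + K) = sigma_ess(A) = {-7, -2, 3, 9}
Sum = -7 + -2 + 3 + 9 = 3

3


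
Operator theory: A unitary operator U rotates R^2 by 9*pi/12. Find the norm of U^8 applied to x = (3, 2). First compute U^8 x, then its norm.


U is a rotation by theta = 9*pi/12
U^8 = rotation by 8*theta = 72*pi/12 = 0*pi/12 (mod 2*pi)
cos(0*pi/12) = 1.0000, sin(0*pi/12) = 0.0000
U^8 x = (1.0000 * 3 - 0.0000 * 2, 0.0000 * 3 + 1.0000 * 2)
= (3.0000, 2.0000)
||U^8 x|| = sqrt(3.0000^2 + 2.0000^2) = sqrt(13.0000) = 3.6056

3.6056


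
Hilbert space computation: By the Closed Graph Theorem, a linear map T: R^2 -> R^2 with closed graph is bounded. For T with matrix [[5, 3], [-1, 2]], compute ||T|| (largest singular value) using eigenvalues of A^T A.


A^T A = [[26, 13], [13, 13]]
trace(A^T A) = 39, det(A^T A) = 169
discriminant = 39^2 - 4*169 = 845
Largest eigenvalue of A^T A = (trace + sqrt(disc))/2 = 34.0344
||T|| = sqrt(34.0344) = 5.8339

5.8339


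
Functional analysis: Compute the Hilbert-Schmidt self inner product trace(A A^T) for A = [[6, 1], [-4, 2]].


trace(A * A^T) = sum of squares of all entries
= 6^2 + 1^2 + (-4)^2 + 2^2
= 36 + 1 + 16 + 4
= 57

57


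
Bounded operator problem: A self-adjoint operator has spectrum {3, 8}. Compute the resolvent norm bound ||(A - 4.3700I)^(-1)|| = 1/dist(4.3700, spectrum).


dist(4.3700, {3, 8}) = min(|4.3700 - 3|, |4.3700 - 8|)
= min(1.3700, 3.6300) = 1.3700
Resolvent bound = 1/1.3700 = 0.7299

0.7299


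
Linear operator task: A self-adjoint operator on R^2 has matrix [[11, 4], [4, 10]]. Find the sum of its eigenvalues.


For a self-adjoint (symmetric) matrix, the eigenvalues are real.
The sum of eigenvalues equals the trace of the matrix.
trace = 11 + 10 = 21

21


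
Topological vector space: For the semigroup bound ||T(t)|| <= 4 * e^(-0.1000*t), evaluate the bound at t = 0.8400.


||T(0.8400)|| <= 4 * exp(-0.1000 * 0.8400)
= 4 * exp(-0.0840)
= 4 * 0.9194
= 3.6777

3.6777


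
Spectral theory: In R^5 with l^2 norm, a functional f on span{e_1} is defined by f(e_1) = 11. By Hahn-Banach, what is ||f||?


The norm of f is given by ||f|| = sup_{||x||=1} |f(x)|.
On span{e_1}, ||e_1|| = 1, so ||f|| = |f(e_1)| / ||e_1||
= |11| / 1 = 11.0000

11.0000


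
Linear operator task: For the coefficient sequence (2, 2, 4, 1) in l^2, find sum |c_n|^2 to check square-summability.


sum |c_n|^2 = 2^2 + 2^2 + 4^2 + 1^2
= 4 + 4 + 16 + 1
= 25

25


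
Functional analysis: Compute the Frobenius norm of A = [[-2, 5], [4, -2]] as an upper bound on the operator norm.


||A||_F^2 = sum a_ij^2
= (-2)^2 + 5^2 + 4^2 + (-2)^2
= 4 + 25 + 16 + 4 = 49
||A||_F = sqrt(49) = 7.0000

7.0000


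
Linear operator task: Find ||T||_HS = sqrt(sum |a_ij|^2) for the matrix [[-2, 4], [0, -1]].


The Hilbert-Schmidt norm is sqrt(sum of squares of all entries).
Sum of squares = (-2)^2 + 4^2 + 0^2 + (-1)^2
= 4 + 16 + 0 + 1 = 21
||T||_HS = sqrt(21) = 4.5826

4.5826


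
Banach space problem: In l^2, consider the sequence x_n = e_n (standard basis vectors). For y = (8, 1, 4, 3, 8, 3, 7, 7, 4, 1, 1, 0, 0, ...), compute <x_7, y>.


x_7 = e_7 is the standard basis vector with 1 in position 7.
<x_7, y> = y_7 = 7
As n -> infinity, <x_n, y> -> 0, confirming weak convergence of (x_n) to 0.

7


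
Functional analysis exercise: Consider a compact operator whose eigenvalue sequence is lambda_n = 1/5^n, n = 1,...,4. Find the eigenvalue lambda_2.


The eigenvalue formula gives lambda_2 = 1/5^2
= 1/25
= 0.0400

0.0400


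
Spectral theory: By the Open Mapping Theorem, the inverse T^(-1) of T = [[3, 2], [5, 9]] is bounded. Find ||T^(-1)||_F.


det(T) = 3*9 - 2*5 = 17
T^(-1) = (1/17) * [[9, -2], [-5, 3]] = [[0.5294, -0.1176], [-0.2941, 0.1765]]
||T^(-1)||_F^2 = 0.5294^2 + (-0.1176)^2 + (-0.2941)^2 + 0.1765^2 = 0.4118
||T^(-1)||_F = sqrt(0.4118) = 0.6417

0.6417


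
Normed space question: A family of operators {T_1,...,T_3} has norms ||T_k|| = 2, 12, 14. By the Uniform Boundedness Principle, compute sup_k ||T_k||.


By the Uniform Boundedness Principle, the supremum of norms is finite.
sup_k ||T_k|| = max(2, 12, 14) = 14

14


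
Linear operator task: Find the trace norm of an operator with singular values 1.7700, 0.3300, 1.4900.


The nuclear norm is the sum of all singular values.
||T||_1 = 1.7700 + 0.3300 + 1.4900
= 3.5900

3.5900


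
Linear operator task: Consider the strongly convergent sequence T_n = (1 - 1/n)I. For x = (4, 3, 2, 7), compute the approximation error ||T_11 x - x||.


T_11 x - x = (1 - 1/11)x - x = -x/11
||x|| = sqrt(78) = 8.8318
||T_11 x - x|| = ||x||/11 = 8.8318/11 = 0.8029

0.8029


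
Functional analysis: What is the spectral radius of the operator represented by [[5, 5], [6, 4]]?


For a 2x2 matrix, eigenvalues satisfy lambda^2 - (trace)*lambda + det = 0
trace = 5 + 4 = 9
det = 5*4 - 5*6 = -10
discriminant = 9^2 - 4*(-10) = 121
spectral radius = max |eigenvalue| = 10.0000

10.0000


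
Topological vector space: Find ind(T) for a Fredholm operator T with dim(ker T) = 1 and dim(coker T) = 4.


The Fredholm index is defined as ind(T) = dim(ker T) - dim(coker T)
= 1 - 4
= -3

-3


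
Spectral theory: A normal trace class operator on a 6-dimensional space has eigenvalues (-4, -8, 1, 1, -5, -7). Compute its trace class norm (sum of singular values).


For a normal operator, singular values equal |eigenvalues|.
Trace norm = sum |lambda_i| = 4 + 8 + 1 + 1 + 5 + 7
= 26

26


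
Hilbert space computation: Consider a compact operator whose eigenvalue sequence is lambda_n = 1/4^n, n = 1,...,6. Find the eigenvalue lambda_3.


The eigenvalue formula gives lambda_3 = 1/4^3
= 1/64
= 0.0156

0.0156


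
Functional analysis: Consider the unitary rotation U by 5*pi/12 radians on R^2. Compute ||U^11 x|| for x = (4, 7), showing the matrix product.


U is a rotation by theta = 5*pi/12
U^11 = rotation by 11*theta = 55*pi/12 = 7*pi/12 (mod 2*pi)
cos(7*pi/12) = -0.2588, sin(7*pi/12) = 0.9659
U^11 x = (-0.2588 * 4 - 0.9659 * 7, 0.9659 * 4 + -0.2588 * 7)
= (-7.7968, 2.0520)
||U^11 x|| = sqrt((-7.7968)^2 + 2.0520^2) = sqrt(65.0000) = 8.0623

8.0623


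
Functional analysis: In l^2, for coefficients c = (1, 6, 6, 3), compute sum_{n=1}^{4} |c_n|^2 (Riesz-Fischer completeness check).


sum |c_n|^2 = 1^2 + 6^2 + 6^2 + 3^2
= 1 + 36 + 36 + 9
= 82

82


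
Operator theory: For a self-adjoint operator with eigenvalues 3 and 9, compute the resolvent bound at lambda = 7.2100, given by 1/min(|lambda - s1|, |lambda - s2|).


dist(7.2100, {3, 9}) = min(|7.2100 - 3|, |7.2100 - 9|)
= min(4.2100, 1.7900) = 1.7900
Resolvent bound = 1/1.7900 = 0.5587

0.5587


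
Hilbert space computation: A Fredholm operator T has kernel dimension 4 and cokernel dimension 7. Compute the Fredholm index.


The Fredholm index is defined as ind(T) = dim(ker T) - dim(coker T)
= 4 - 7
= -3

-3


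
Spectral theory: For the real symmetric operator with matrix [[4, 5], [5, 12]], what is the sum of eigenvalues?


For a self-adjoint (symmetric) matrix, the eigenvalues are real.
The sum of eigenvalues equals the trace of the matrix.
trace = 4 + 12 = 16

16


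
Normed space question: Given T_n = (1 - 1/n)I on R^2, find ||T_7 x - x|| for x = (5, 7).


T_7 x - x = (1 - 1/7)x - x = -x/7
||x|| = sqrt(74) = 8.6023
||T_7 x - x|| = ||x||/7 = 8.6023/7 = 1.2289

1.2289


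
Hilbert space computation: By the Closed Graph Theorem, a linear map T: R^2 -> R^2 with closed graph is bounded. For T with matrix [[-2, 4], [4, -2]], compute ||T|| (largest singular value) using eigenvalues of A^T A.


A^T A = [[20, -16], [-16, 20]]
trace(A^T A) = 40, det(A^T A) = 144
discriminant = 40^2 - 4*144 = 1024
Largest eigenvalue of A^T A = (trace + sqrt(disc))/2 = 36.0000
||T|| = sqrt(36.0000) = 6.0000

6.0000


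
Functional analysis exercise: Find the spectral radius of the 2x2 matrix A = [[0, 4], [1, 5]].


For a 2x2 matrix, eigenvalues satisfy lambda^2 - (trace)*lambda + det = 0
trace = 0 + 5 = 5
det = 0*5 - 4*1 = -4
discriminant = 5^2 - 4*(-4) = 41
spectral radius = max |eigenvalue| = 5.7016

5.7016


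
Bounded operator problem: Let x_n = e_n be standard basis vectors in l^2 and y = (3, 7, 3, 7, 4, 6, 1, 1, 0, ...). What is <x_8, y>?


x_8 = e_8 is the standard basis vector with 1 in position 8.
<x_8, y> = y_8 = 1
As n -> infinity, <x_n, y> -> 0, confirming weak convergence of (x_n) to 0.

1


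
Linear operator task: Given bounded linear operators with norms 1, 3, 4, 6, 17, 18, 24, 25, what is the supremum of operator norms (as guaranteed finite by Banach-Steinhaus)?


By the Uniform Boundedness Principle, the supremum of norms is finite.
sup_k ||T_k|| = max(1, 3, 4, 6, 17, 18, 24, 25) = 25

25


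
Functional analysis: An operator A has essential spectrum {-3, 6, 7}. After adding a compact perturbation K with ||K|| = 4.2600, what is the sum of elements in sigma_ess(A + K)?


By Weyl's theorem, the essential spectrum is invariant under compact perturbations.
sigma_ess(A + K) = sigma_ess(A) = {-3, 6, 7}
Sum = -3 + 6 + 7 = 10

10


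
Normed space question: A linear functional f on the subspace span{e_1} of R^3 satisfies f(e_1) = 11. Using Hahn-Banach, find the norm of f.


The norm of f is given by ||f|| = sup_{||x||=1} |f(x)|.
On span{e_1}, ||e_1|| = 1, so ||f|| = |f(e_1)| / ||e_1||
= |11| / 1 = 11.0000

11.0000


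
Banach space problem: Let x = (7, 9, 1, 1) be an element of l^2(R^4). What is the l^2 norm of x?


The l^2 norm = (sum |x_i|^2)^(1/2)
Sum of 2th powers = 49 + 81 + 1 + 1 = 132
||x||_2 = (132)^(1/2) = 11.4891

11.4891


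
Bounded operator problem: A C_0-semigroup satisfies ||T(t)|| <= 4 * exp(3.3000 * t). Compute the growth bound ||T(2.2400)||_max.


||T(2.2400)|| <= 4 * exp(3.3000 * 2.2400)
= 4 * exp(7.3920)
= 4 * 1622.9488
= 6491.7951

6491.7951


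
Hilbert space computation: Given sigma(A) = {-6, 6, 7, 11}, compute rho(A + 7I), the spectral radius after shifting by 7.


Spectrum of A + 7I = {1, 13, 14, 18}
Spectral radius = max |lambda| over the shifted spectrum
= max(1, 13, 14, 18) = 18

18


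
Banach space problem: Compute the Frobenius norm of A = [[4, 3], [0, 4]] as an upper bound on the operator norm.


||A||_F^2 = sum a_ij^2
= 4^2 + 3^2 + 0^2 + 4^2
= 16 + 9 + 0 + 16 = 41
||A||_F = sqrt(41) = 6.4031

6.4031


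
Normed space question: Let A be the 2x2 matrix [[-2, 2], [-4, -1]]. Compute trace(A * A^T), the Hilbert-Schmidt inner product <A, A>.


trace(A * A^T) = sum of squares of all entries
= (-2)^2 + 2^2 + (-4)^2 + (-1)^2
= 4 + 4 + 16 + 1
= 25

25


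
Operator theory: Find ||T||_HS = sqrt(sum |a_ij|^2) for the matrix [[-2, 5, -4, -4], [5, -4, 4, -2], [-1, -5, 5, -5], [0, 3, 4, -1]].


The Hilbert-Schmidt norm is sqrt(sum of squares of all entries).
Sum of squares = (-2)^2 + 5^2 + (-4)^2 + (-4)^2 + 5^2 + (-4)^2 + 4^2 + (-2)^2 + (-1)^2 + (-5)^2 + 5^2 + (-5)^2 + 0^2 + 3^2 + 4^2 + (-1)^2
= 4 + 25 + 16 + 16 + 25 + 16 + 16 + 4 + 1 + 25 + 25 + 25 + 0 + 9 + 16 + 1 = 224
||T||_HS = sqrt(224) = 14.9666

14.9666


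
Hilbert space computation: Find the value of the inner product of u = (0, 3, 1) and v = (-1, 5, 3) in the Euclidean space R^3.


Computing the standard inner product <u, v> = sum u_i * v_i
= 0*-1 + 3*5 + 1*3
= 0 + 15 + 3
= 18

18


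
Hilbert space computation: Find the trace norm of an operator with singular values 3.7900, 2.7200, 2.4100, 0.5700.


The nuclear norm is the sum of all singular values.
||T||_1 = 3.7900 + 2.7200 + 2.4100 + 0.5700
= 9.4900

9.4900


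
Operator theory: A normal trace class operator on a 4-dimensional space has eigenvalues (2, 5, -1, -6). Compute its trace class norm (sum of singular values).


For a normal operator, singular values equal |eigenvalues|.
Trace norm = sum |lambda_i| = 2 + 5 + 1 + 6
= 14

14


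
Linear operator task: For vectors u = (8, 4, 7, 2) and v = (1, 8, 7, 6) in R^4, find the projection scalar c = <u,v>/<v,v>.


Computing <u,v> = 8*1 + 4*8 + 7*7 + 2*6 = 101
Computing <v,v> = 1^2 + 8^2 + 7^2 + 6^2 = 150
Projection coefficient = 101/150 = 0.6733

0.6733


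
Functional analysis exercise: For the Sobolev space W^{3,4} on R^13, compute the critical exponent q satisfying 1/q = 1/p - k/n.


Using the Sobolev embedding formula: 1/q = 1/p - k/n
1/q = 1/4 - 3/13 = 1/52
q = 1/(1/52) = 52

52.0000


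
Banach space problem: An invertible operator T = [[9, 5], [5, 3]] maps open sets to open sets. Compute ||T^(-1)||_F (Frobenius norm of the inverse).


det(T) = 9*3 - 5*5 = 2
T^(-1) = (1/2) * [[3, -5], [-5, 9]] = [[1.5000, -2.5000], [-2.5000, 4.5000]]
||T^(-1)||_F^2 = 1.5000^2 + (-2.5000)^2 + (-2.5000)^2 + 4.5000^2 = 35.0000
||T^(-1)||_F = sqrt(35.0000) = 5.9161

5.9161


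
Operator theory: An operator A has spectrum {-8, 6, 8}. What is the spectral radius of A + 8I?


Spectrum of A + 8I = {0, 14, 16}
Spectral radius = max |lambda| over the shifted spectrum
= max(0, 14, 16) = 16

16


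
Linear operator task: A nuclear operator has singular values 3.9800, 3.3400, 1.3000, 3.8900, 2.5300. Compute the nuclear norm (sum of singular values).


The nuclear norm is the sum of all singular values.
||T||_1 = 3.9800 + 3.3400 + 1.3000 + 3.8900 + 2.5300
= 15.0400

15.0400


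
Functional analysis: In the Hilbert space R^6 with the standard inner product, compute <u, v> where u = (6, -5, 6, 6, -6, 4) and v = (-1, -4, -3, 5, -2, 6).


Computing the standard inner product <u, v> = sum u_i * v_i
= 6*-1 + -5*-4 + 6*-3 + 6*5 + -6*-2 + 4*6
= -6 + 20 + -18 + 30 + 12 + 24
= 62

62


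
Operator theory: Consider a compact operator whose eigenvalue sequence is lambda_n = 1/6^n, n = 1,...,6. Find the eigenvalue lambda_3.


The eigenvalue formula gives lambda_3 = 1/6^3
= 1/216
= 0.0046

0.0046


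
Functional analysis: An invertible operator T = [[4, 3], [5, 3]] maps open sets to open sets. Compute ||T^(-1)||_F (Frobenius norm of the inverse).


det(T) = 4*3 - 3*5 = -3
T^(-1) = (1/-3) * [[3, -3], [-5, 4]] = [[-1.0000, 1.0000], [1.6667, -1.3333]]
||T^(-1)||_F^2 = (-1.0000)^2 + 1.0000^2 + 1.6667^2 + (-1.3333)^2 = 6.5556
||T^(-1)||_F = sqrt(6.5556) = 2.5604

2.5604


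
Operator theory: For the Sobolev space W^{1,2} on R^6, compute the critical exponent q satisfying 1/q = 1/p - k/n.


Using the Sobolev embedding formula: 1/q = 1/p - k/n
1/q = 1/2 - 1/6 = 1/3
q = 1/(1/3) = 3

3.0000


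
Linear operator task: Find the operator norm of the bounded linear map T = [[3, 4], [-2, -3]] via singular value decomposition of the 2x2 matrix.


A^T A = [[13, 18], [18, 25]]
trace(A^T A) = 38, det(A^T A) = 1
discriminant = 38^2 - 4*1 = 1440
Largest eigenvalue of A^T A = (trace + sqrt(disc))/2 = 37.9737
||T|| = sqrt(37.9737) = 6.1623

6.1623


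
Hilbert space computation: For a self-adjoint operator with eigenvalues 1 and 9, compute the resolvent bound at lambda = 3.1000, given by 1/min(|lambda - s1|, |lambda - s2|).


dist(3.1000, {1, 9}) = min(|3.1000 - 1|, |3.1000 - 9|)
= min(2.1000, 5.9000) = 2.1000
Resolvent bound = 1/2.1000 = 0.4762

0.4762


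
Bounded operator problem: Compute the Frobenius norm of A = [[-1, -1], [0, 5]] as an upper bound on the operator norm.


||A||_F^2 = sum a_ij^2
= (-1)^2 + (-1)^2 + 0^2 + 5^2
= 1 + 1 + 0 + 25 = 27
||A||_F = sqrt(27) = 5.1962

5.1962


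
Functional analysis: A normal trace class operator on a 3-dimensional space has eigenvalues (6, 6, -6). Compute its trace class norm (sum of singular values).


For a normal operator, singular values equal |eigenvalues|.
Trace norm = sum |lambda_i| = 6 + 6 + 6
= 18

18


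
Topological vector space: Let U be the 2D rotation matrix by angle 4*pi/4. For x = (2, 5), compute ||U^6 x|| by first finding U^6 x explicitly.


U is a rotation by theta = 4*pi/4
U^6 = rotation by 6*theta = 24*pi/4 = 0*pi/4 (mod 2*pi)
cos(0*pi/4) = 1.0000, sin(0*pi/4) = 0.0000
U^6 x = (1.0000 * 2 - 0.0000 * 5, 0.0000 * 2 + 1.0000 * 5)
= (2.0000, 5.0000)
||U^6 x|| = sqrt(2.0000^2 + 5.0000^2) = sqrt(29.0000) = 5.3852

5.3852


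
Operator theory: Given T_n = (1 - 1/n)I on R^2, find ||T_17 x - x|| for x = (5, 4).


T_17 x - x = (1 - 1/17)x - x = -x/17
||x|| = sqrt(41) = 6.4031
||T_17 x - x|| = ||x||/17 = 6.4031/17 = 0.3767

0.3767


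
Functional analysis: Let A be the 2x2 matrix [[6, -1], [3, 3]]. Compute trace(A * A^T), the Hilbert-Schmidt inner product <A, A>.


trace(A * A^T) = sum of squares of all entries
= 6^2 + (-1)^2 + 3^2 + 3^2
= 36 + 1 + 9 + 9
= 55

55


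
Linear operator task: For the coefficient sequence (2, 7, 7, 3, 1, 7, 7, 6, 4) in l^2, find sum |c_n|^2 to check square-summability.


sum |c_n|^2 = 2^2 + 7^2 + 7^2 + 3^2 + 1^2 + 7^2 + 7^2 + 6^2 + 4^2
= 4 + 49 + 49 + 9 + 1 + 49 + 49 + 36 + 16
= 262

262


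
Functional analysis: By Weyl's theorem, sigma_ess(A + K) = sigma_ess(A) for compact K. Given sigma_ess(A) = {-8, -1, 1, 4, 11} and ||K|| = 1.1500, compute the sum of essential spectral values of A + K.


By Weyl's theorem, the essential spectrum is invariant under compact perturbations.
sigma_ess(A + K) = sigma_ess(A) = {-8, -1, 1, 4, 11}
Sum = -8 + -1 + 1 + 4 + 11 = 7

7


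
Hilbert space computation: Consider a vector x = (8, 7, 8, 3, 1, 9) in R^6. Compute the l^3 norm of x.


The l^3 norm = (sum |x_i|^3)^(1/3)
Sum of 3th powers = 512 + 343 + 512 + 27 + 1 + 729 = 2124
||x||_3 = (2124)^(1/3) = 12.8544

12.8544


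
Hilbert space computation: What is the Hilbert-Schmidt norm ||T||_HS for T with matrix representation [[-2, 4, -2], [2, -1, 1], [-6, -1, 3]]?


The Hilbert-Schmidt norm is sqrt(sum of squares of all entries).
Sum of squares = (-2)^2 + 4^2 + (-2)^2 + 2^2 + (-1)^2 + 1^2 + (-6)^2 + (-1)^2 + 3^2
= 4 + 16 + 4 + 4 + 1 + 1 + 36 + 1 + 9 = 76
||T||_HS = sqrt(76) = 8.7178

8.7178


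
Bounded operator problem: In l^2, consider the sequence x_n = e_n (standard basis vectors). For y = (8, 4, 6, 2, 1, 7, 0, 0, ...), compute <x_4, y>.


x_4 = e_4 is the standard basis vector with 1 in position 4.
<x_4, y> = y_4 = 2
As n -> infinity, <x_n, y> -> 0, confirming weak convergence of (x_n) to 0.

2


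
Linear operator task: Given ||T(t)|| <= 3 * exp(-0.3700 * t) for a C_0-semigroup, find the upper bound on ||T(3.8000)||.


||T(3.8000)|| <= 3 * exp(-0.3700 * 3.8000)
= 3 * exp(-1.4060)
= 3 * 0.2451
= 0.7354

0.7354


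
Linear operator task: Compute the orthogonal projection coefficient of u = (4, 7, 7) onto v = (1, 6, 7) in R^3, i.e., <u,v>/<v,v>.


Computing <u,v> = 4*1 + 7*6 + 7*7 = 95
Computing <v,v> = 1^2 + 6^2 + 7^2 = 86
Projection coefficient = 95/86 = 1.1047

1.1047


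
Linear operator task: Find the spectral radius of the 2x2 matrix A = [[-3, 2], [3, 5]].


For a 2x2 matrix, eigenvalues satisfy lambda^2 - (trace)*lambda + det = 0
trace = -3 + 5 = 2
det = -3*5 - 2*3 = -21
discriminant = 2^2 - 4*(-21) = 88
spectral radius = max |eigenvalue| = 5.6904

5.6904


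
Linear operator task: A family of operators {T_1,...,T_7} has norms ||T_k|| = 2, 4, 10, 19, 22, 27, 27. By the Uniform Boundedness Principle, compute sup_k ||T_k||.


By the Uniform Boundedness Principle, the supremum of norms is finite.
sup_k ||T_k|| = max(2, 4, 10, 19, 22, 27, 27) = 27

27


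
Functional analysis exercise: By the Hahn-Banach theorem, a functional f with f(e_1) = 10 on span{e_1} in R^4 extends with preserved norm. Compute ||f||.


The norm of f is given by ||f|| = sup_{||x||=1} |f(x)|.
On span{e_1}, ||e_1|| = 1, so ||f|| = |f(e_1)| / ||e_1||
= |10| / 1 = 10.0000

10.0000


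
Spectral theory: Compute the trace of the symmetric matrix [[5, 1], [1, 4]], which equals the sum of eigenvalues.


For a self-adjoint (symmetric) matrix, the eigenvalues are real.
The sum of eigenvalues equals the trace of the matrix.
trace = 5 + 4 = 9

9


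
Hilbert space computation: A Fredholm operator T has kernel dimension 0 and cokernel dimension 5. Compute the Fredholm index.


The Fredholm index is defined as ind(T) = dim(ker T) - dim(coker T)
= 0 - 5
= -5

-5


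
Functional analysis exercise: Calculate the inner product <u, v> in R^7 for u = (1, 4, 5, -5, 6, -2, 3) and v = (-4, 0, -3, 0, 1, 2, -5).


Computing the standard inner product <u, v> = sum u_i * v_i
= 1*-4 + 4*0 + 5*-3 + -5*0 + 6*1 + -2*2 + 3*-5
= -4 + 0 + -15 + 0 + 6 + -4 + -15
= -32

-32


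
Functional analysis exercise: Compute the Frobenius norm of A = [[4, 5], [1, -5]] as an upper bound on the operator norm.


||A||_F^2 = sum a_ij^2
= 4^2 + 5^2 + 1^2 + (-5)^2
= 16 + 25 + 1 + 25 = 67
||A||_F = sqrt(67) = 8.1854

8.1854


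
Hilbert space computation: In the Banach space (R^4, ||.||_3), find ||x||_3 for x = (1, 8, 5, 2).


The l^3 norm = (sum |x_i|^3)^(1/3)
Sum of 3th powers = 1 + 512 + 125 + 8 = 646
||x||_3 = (646)^(1/3) = 8.6446

8.6446


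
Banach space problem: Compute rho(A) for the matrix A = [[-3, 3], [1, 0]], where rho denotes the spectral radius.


For a 2x2 matrix, eigenvalues satisfy lambda^2 - (trace)*lambda + det = 0
trace = -3 + 0 = -3
det = -3*0 - 3*1 = -3
discriminant = (-3)^2 - 4*(-3) = 21
spectral radius = max |eigenvalue| = 3.7913

3.7913


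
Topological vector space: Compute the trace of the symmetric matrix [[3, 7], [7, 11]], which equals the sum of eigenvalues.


For a self-adjoint (symmetric) matrix, the eigenvalues are real.
The sum of eigenvalues equals the trace of the matrix.
trace = 3 + 11 = 14

14


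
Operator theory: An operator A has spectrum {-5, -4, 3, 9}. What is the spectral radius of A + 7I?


Spectrum of A + 7I = {2, 3, 10, 16}
Spectral radius = max |lambda| over the shifted spectrum
= max(2, 3, 10, 16) = 16

16


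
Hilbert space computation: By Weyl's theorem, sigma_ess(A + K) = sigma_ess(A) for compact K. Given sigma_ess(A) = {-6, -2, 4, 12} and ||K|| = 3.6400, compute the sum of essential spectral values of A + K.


By Weyl's theorem, the essential spectrum is invariant under compact perturbations.
sigma_ess(A + K) = sigma_ess(A) = {-6, -2, 4, 12}
Sum = -6 + -2 + 4 + 12 = 8

8


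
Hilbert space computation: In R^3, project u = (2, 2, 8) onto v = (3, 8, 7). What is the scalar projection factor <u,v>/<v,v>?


Computing <u,v> = 2*3 + 2*8 + 8*7 = 78
Computing <v,v> = 3^2 + 8^2 + 7^2 = 122
Projection coefficient = 78/122 = 0.6393

0.6393


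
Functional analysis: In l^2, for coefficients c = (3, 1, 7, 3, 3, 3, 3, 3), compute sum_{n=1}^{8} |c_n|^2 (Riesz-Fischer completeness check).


sum |c_n|^2 = 3^2 + 1^2 + 7^2 + 3^2 + 3^2 + 3^2 + 3^2 + 3^2
= 9 + 1 + 49 + 9 + 9 + 9 + 9 + 9
= 104

104


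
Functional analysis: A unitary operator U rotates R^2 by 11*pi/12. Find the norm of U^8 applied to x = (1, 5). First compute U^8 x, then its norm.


U is a rotation by theta = 11*pi/12
U^8 = rotation by 8*theta = 88*pi/12 = 16*pi/12 (mod 2*pi)
cos(16*pi/12) = -0.5000, sin(16*pi/12) = -0.8660
U^8 x = (-0.5000 * 1 - -0.8660 * 5, -0.8660 * 1 + -0.5000 * 5)
= (3.8301, -3.3660)
||U^8 x|| = sqrt(3.8301^2 + (-3.3660)^2) = sqrt(26.0000) = 5.0990

5.0990


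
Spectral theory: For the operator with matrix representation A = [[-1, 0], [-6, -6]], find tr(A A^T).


trace(A * A^T) = sum of squares of all entries
= (-1)^2 + 0^2 + (-6)^2 + (-6)^2
= 1 + 0 + 36 + 36
= 73

73


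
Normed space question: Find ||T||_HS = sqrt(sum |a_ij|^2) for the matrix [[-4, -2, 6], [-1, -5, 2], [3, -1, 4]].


The Hilbert-Schmidt norm is sqrt(sum of squares of all entries).
Sum of squares = (-4)^2 + (-2)^2 + 6^2 + (-1)^2 + (-5)^2 + 2^2 + 3^2 + (-1)^2 + 4^2
= 16 + 4 + 36 + 1 + 25 + 4 + 9 + 1 + 16 = 112
||T||_HS = sqrt(112) = 10.5830

10.5830


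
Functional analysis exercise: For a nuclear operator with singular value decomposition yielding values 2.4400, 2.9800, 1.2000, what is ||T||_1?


The nuclear norm is the sum of all singular values.
||T||_1 = 2.4400 + 2.9800 + 1.2000
= 6.6200

6.6200


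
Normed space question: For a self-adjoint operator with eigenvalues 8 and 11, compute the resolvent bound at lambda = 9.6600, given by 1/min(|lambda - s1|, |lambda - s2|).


dist(9.6600, {8, 11}) = min(|9.6600 - 8|, |9.6600 - 11|)
= min(1.6600, 1.3400) = 1.3400
Resolvent bound = 1/1.3400 = 0.7463

0.7463


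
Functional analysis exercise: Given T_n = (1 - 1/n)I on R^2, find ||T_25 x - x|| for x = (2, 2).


T_25 x - x = (1 - 1/25)x - x = -x/25
||x|| = sqrt(8) = 2.8284
||T_25 x - x|| = ||x||/25 = 2.8284/25 = 0.1131

0.1131


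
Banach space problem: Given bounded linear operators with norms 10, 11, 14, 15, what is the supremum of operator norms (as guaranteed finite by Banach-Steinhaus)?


By the Uniform Boundedness Principle, the supremum of norms is finite.
sup_k ||T_k|| = max(10, 11, 14, 15) = 15

15


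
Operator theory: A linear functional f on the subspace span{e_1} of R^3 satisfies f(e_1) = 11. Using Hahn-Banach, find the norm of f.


The norm of f is given by ||f|| = sup_{||x||=1} |f(x)|.
On span{e_1}, ||e_1|| = 1, so ||f|| = |f(e_1)| / ||e_1||
= |11| / 1 = 11.0000

11.0000


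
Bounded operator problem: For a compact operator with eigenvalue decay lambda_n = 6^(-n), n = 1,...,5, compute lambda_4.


The eigenvalue formula gives lambda_4 = 1/6^4
= 1/1296
= 7.7160e-04

7.7160e-04


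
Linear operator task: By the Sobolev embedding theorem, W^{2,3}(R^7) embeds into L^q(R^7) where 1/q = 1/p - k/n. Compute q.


Using the Sobolev embedding formula: 1/q = 1/p - k/n
1/q = 1/3 - 2/7 = 1/21
q = 1/(1/21) = 21

21.0000


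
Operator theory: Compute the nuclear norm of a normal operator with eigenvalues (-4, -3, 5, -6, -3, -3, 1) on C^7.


For a normal operator, singular values equal |eigenvalues|.
Trace norm = sum |lambda_i| = 4 + 3 + 5 + 6 + 3 + 3 + 1
= 25

25


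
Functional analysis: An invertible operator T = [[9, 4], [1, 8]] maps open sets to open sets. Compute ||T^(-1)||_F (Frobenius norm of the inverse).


det(T) = 9*8 - 4*1 = 68
T^(-1) = (1/68) * [[8, -4], [-1, 9]] = [[0.1176, -0.0588], [-0.0147, 0.1324]]
||T^(-1)||_F^2 = 0.1176^2 + (-0.0588)^2 + (-0.0147)^2 + 0.1324^2 = 0.0350
||T^(-1)||_F = sqrt(0.0350) = 0.1872

0.1872


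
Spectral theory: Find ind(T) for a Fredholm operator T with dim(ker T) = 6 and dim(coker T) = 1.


The Fredholm index is defined as ind(T) = dim(ker T) - dim(coker T)
= 6 - 1
= 5

5


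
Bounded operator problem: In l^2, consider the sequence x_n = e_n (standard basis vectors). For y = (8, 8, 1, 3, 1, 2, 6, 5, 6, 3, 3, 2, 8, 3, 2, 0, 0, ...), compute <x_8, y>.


x_8 = e_8 is the standard basis vector with 1 in position 8.
<x_8, y> = y_8 = 5
As n -> infinity, <x_n, y> -> 0, confirming weak convergence of (x_n) to 0.

5


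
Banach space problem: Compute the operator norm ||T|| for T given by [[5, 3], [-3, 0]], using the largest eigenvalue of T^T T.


A^T A = [[34, 15], [15, 9]]
trace(A^T A) = 43, det(A^T A) = 81
discriminant = 43^2 - 4*81 = 1525
Largest eigenvalue of A^T A = (trace + sqrt(disc))/2 = 41.0256
||T|| = sqrt(41.0256) = 6.4051

6.4051


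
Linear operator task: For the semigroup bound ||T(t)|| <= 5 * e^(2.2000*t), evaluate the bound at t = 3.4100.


||T(3.4100)|| <= 5 * exp(2.2000 * 3.4100)
= 5 * exp(7.5020)
= 5 * 1811.6621
= 9058.3106

9058.3106


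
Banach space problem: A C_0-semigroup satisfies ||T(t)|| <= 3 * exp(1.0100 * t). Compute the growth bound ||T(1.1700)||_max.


||T(1.1700)|| <= 3 * exp(1.0100 * 1.1700)
= 3 * exp(1.1817)
= 3 * 3.2599
= 9.7797

9.7797


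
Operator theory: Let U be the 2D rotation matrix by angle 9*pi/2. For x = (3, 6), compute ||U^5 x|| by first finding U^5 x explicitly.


U is a rotation by theta = 9*pi/2
U^5 = rotation by 5*theta = 45*pi/2 = 1*pi/2 (mod 2*pi)
cos(1*pi/2) = 0.0000, sin(1*pi/2) = 1.0000
U^5 x = (0.0000 * 3 - 1.0000 * 6, 1.0000 * 3 + 0.0000 * 6)
= (-6.0000, 3.0000)
||U^5 x|| = sqrt((-6.0000)^2 + 3.0000^2) = sqrt(45.0000) = 6.7082

6.7082


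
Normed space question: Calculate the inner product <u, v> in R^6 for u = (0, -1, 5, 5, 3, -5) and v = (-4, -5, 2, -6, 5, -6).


Computing the standard inner product <u, v> = sum u_i * v_i
= 0*-4 + -1*-5 + 5*2 + 5*-6 + 3*5 + -5*-6
= 0 + 5 + 10 + -30 + 15 + 30
= 30

30


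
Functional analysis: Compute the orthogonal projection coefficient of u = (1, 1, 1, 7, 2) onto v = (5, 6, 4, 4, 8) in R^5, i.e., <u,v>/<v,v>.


Computing <u,v> = 1*5 + 1*6 + 1*4 + 7*4 + 2*8 = 59
Computing <v,v> = 5^2 + 6^2 + 4^2 + 4^2 + 8^2 = 157
Projection coefficient = 59/157 = 0.3758

0.3758


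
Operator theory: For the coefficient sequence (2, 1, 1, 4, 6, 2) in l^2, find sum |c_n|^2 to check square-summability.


sum |c_n|^2 = 2^2 + 1^2 + 1^2 + 4^2 + 6^2 + 2^2
= 4 + 1 + 1 + 16 + 36 + 4
= 62

62


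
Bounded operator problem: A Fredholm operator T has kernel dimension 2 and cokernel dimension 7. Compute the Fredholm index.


The Fredholm index is defined as ind(T) = dim(ker T) - dim(coker T)
= 2 - 7
= -5

-5


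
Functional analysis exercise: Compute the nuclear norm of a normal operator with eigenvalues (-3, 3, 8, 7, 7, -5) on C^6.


For a normal operator, singular values equal |eigenvalues|.
Trace norm = sum |lambda_i| = 3 + 3 + 8 + 7 + 7 + 5
= 33

33


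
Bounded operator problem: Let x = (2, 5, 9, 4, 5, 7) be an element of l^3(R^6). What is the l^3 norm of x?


The l^3 norm = (sum |x_i|^3)^(1/3)
Sum of 3th powers = 8 + 125 + 729 + 64 + 125 + 343 = 1394
||x||_3 = (1394)^(1/3) = 11.1709

11.1709


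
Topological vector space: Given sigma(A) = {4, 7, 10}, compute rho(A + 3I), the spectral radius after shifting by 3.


Spectrum of A + 3I = {7, 10, 13}
Spectral radius = max |lambda| over the shifted spectrum
= max(7, 10, 13) = 13

13


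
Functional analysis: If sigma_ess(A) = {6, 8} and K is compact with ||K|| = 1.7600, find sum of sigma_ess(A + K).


By Weyl's theorem, the essential spectrum is invariant under compact perturbations.
sigma_ess(A + K) = sigma_ess(A) = {6, 8}
Sum = 6 + 8 = 14

14


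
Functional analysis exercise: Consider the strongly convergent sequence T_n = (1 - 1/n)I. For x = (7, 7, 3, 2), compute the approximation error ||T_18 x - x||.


T_18 x - x = (1 - 1/18)x - x = -x/18
||x|| = sqrt(111) = 10.5357
||T_18 x - x|| = ||x||/18 = 10.5357/18 = 0.5853

0.5853


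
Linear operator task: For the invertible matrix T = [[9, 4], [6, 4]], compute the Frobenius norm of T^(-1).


det(T) = 9*4 - 4*6 = 12
T^(-1) = (1/12) * [[4, -4], [-6, 9]] = [[0.3333, -0.3333], [-0.5000, 0.7500]]
||T^(-1)||_F^2 = 0.3333^2 + (-0.3333)^2 + (-0.5000)^2 + 0.7500^2 = 1.0347
||T^(-1)||_F = sqrt(1.0347) = 1.0172

1.0172


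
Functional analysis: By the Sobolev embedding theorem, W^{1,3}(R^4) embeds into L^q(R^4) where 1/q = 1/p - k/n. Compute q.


Using the Sobolev embedding formula: 1/q = 1/p - k/n
1/q = 1/3 - 1/4 = 1/12
q = 1/(1/12) = 12

12.0000


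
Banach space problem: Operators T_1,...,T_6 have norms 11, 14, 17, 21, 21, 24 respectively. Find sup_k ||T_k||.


By the Uniform Boundedness Principle, the supremum of norms is finite.
sup_k ||T_k|| = max(11, 14, 17, 21, 21, 24) = 24

24


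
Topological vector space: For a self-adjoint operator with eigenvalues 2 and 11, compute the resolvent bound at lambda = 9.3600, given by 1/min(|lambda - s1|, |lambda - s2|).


dist(9.3600, {2, 11}) = min(|9.3600 - 2|, |9.3600 - 11|)
= min(7.3600, 1.6400) = 1.6400
Resolvent bound = 1/1.6400 = 0.6098

0.6098


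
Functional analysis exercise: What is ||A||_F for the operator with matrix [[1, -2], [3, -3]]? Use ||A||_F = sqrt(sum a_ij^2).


||A||_F^2 = sum a_ij^2
= 1^2 + (-2)^2 + 3^2 + (-3)^2
= 1 + 4 + 9 + 9 = 23
||A||_F = sqrt(23) = 4.7958

4.7958


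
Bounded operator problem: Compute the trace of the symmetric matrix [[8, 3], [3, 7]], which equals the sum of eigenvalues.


For a self-adjoint (symmetric) matrix, the eigenvalues are real.
The sum of eigenvalues equals the trace of the matrix.
trace = 8 + 7 = 15

15


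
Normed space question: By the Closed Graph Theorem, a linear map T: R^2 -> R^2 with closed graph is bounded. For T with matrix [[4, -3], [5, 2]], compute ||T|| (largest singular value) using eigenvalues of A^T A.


A^T A = [[41, -2], [-2, 13]]
trace(A^T A) = 54, det(A^T A) = 529
discriminant = 54^2 - 4*529 = 800
Largest eigenvalue of A^T A = (trace + sqrt(disc))/2 = 41.1421
||T|| = sqrt(41.1421) = 6.4142

6.4142


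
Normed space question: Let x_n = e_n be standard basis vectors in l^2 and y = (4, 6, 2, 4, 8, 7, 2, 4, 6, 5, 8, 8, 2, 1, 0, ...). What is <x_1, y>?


x_1 = e_1 is the standard basis vector with 1 in position 1.
<x_1, y> = y_1 = 4
As n -> infinity, <x_n, y> -> 0, confirming weak convergence of (x_n) to 0.

4


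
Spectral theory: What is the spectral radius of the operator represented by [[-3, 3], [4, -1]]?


For a 2x2 matrix, eigenvalues satisfy lambda^2 - (trace)*lambda + det = 0
trace = -3 + -1 = -4
det = -3*-1 - 3*4 = -9
discriminant = (-4)^2 - 4*(-9) = 52
spectral radius = max |eigenvalue| = 5.6056

5.6056


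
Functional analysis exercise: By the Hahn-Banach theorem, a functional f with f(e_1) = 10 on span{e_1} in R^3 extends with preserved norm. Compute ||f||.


The norm of f is given by ||f|| = sup_{||x||=1} |f(x)|.
On span{e_1}, ||e_1|| = 1, so ||f|| = |f(e_1)| / ||e_1||
= |10| / 1 = 10.0000

10.0000


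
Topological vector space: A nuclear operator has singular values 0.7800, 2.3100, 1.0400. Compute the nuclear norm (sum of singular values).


The nuclear norm is the sum of all singular values.
||T||_1 = 0.7800 + 2.3100 + 1.0400
= 4.1300

4.1300


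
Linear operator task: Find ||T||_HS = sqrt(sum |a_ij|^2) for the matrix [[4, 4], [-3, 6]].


The Hilbert-Schmidt norm is sqrt(sum of squares of all entries).
Sum of squares = 4^2 + 4^2 + (-3)^2 + 6^2
= 16 + 16 + 9 + 36 = 77
||T||_HS = sqrt(77) = 8.7750

8.7750


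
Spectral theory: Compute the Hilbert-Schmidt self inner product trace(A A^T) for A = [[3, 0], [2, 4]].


trace(A * A^T) = sum of squares of all entries
= 3^2 + 0^2 + 2^2 + 4^2
= 9 + 0 + 4 + 16
= 29

29


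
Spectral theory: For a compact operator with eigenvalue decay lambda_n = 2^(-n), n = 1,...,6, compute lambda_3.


The eigenvalue formula gives lambda_3 = 1/2^3
= 1/8
= 0.1250

0.1250


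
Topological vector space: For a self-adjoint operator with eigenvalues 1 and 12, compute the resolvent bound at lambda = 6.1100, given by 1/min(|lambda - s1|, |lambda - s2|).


dist(6.1100, {1, 12}) = min(|6.1100 - 1|, |6.1100 - 12|)
= min(5.1100, 5.8900) = 5.1100
Resolvent bound = 1/5.1100 = 0.1957

0.1957


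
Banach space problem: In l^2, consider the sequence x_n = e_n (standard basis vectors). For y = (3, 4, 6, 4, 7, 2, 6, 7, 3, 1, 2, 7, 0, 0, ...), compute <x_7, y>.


x_7 = e_7 is the standard basis vector with 1 in position 7.
<x_7, y> = y_7 = 6
As n -> infinity, <x_n, y> -> 0, confirming weak convergence of (x_n) to 0.

6


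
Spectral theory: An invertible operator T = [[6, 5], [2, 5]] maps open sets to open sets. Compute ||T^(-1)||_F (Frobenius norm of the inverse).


det(T) = 6*5 - 5*2 = 20
T^(-1) = (1/20) * [[5, -5], [-2, 6]] = [[0.2500, -0.2500], [-0.1000, 0.3000]]
||T^(-1)||_F^2 = 0.2500^2 + (-0.2500)^2 + (-0.1000)^2 + 0.3000^2 = 0.2250
||T^(-1)||_F = sqrt(0.2250) = 0.4743

0.4743


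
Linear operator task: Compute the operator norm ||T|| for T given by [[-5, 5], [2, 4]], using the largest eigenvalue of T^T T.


A^T A = [[29, -17], [-17, 41]]
trace(A^T A) = 70, det(A^T A) = 900
discriminant = 70^2 - 4*900 = 1300
Largest eigenvalue of A^T A = (trace + sqrt(disc))/2 = 53.0278
||T|| = sqrt(53.0278) = 7.2820

7.2820


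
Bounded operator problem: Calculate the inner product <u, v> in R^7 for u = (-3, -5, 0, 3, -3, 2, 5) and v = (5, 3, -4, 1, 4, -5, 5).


Computing the standard inner product <u, v> = sum u_i * v_i
= -3*5 + -5*3 + 0*-4 + 3*1 + -3*4 + 2*-5 + 5*5
= -15 + -15 + 0 + 3 + -12 + -10 + 25
= -24

-24


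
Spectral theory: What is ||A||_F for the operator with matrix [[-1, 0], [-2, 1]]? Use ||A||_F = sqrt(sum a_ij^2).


||A||_F^2 = sum a_ij^2
= (-1)^2 + 0^2 + (-2)^2 + 1^2
= 1 + 0 + 4 + 1 = 6
||A||_F = sqrt(6) = 2.4495

2.4495


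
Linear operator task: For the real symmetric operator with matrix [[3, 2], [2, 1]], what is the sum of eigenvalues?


For a self-adjoint (symmetric) matrix, the eigenvalues are real.
The sum of eigenvalues equals the trace of the matrix.
trace = 3 + 1 = 4

4


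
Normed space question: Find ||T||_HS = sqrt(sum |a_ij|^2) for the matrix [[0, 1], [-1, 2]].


The Hilbert-Schmidt norm is sqrt(sum of squares of all entries).
Sum of squares = 0^2 + 1^2 + (-1)^2 + 2^2
= 0 + 1 + 1 + 4 = 6
||T||_HS = sqrt(6) = 2.4495

2.4495


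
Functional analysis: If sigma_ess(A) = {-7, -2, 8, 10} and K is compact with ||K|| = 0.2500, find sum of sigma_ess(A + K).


By Weyl's theorem, the essential spectrum is invariant under compact perturbations.
sigma_ess(A + K) = sigma_ess(A) = {-7, -2, 8, 10}
Sum = -7 + -2 + 8 + 10 = 9

9


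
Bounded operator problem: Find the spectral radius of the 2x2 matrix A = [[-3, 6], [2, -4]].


For a 2x2 matrix, eigenvalues satisfy lambda^2 - (trace)*lambda + det = 0
trace = -3 + -4 = -7
det = -3*-4 - 6*2 = 0
discriminant = (-7)^2 - 4*(0) = 49
spectral radius = max |eigenvalue| = 7.0000

7.0000


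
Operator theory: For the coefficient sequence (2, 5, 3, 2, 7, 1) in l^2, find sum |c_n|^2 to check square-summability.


sum |c_n|^2 = 2^2 + 5^2 + 3^2 + 2^2 + 7^2 + 1^2
= 4 + 25 + 9 + 4 + 49 + 1
= 92

92


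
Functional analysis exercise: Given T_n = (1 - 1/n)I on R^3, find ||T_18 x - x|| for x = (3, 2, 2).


T_18 x - x = (1 - 1/18)x - x = -x/18
||x|| = sqrt(17) = 4.1231
||T_18 x - x|| = ||x||/18 = 4.1231/18 = 0.2291

0.2291


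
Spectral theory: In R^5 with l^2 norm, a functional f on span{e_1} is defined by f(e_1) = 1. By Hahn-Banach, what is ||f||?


The norm of f is given by ||f|| = sup_{||x||=1} |f(x)|.
On span{e_1}, ||e_1|| = 1, so ||f|| = |f(e_1)| / ||e_1||
= |1| / 1 = 1.0000

1.0000


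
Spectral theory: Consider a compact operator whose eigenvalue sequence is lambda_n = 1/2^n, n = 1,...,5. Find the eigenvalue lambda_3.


The eigenvalue formula gives lambda_3 = 1/2^3
= 1/8
= 0.1250

0.1250


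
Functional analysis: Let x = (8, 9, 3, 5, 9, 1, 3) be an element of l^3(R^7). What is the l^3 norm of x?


The l^3 norm = (sum |x_i|^3)^(1/3)
Sum of 3th powers = 512 + 729 + 27 + 125 + 729 + 1 + 27 = 2150
||x||_3 = (2150)^(1/3) = 12.9066

12.9066


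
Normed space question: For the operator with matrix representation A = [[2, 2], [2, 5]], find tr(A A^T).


trace(A * A^T) = sum of squares of all entries
= 2^2 + 2^2 + 2^2 + 5^2
= 4 + 4 + 4 + 25
= 37

37


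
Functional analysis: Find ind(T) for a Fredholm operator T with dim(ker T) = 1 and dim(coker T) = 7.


The Fredholm index is defined as ind(T) = dim(ker T) - dim(coker T)
= 1 - 7
= -6

-6


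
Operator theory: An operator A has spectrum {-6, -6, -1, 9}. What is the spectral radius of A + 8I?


Spectrum of A + 8I = {2, 2, 7, 17}
Spectral radius = max |lambda| over the shifted spectrum
= max(2, 2, 7, 17) = 17

17


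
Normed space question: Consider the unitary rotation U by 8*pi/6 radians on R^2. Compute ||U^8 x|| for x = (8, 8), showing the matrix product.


U is a rotation by theta = 8*pi/6
U^8 = rotation by 8*theta = 64*pi/6 = 4*pi/6 (mod 2*pi)
cos(4*pi/6) = -0.5000, sin(4*pi/6) = 0.8660
U^8 x = (-0.5000 * 8 - 0.8660 * 8, 0.8660 * 8 + -0.5000 * 8)
= (-10.9282, 2.9282)
||U^8 x|| = sqrt((-10.9282)^2 + 2.9282^2) = sqrt(128.0000) = 11.3137

11.3137
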